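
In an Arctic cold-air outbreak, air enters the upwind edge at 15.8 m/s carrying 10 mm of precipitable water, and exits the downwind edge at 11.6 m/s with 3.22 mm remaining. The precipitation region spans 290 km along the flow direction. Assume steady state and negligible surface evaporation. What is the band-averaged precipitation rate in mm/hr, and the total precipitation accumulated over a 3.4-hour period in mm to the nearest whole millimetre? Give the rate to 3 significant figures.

Column moisture flux per unit crosswind length is F = V × PW.
Inflow: F_in = 15.8 × 10 = 158 mm·m/s
Outflow: F_out = 11.6 × 3.22 = 37.352 mm·m/s
Steady-state rate R = (F_in − F_out)/L = (158 − 37.352) / 290000 m = 4.160e-04 mm/s.
R = 4.160e-04 × 3600 = 1.50 mm/hr.
Over 3.4 h: total = 1.50 × 3.4 = 5.1 ≈ 5 mm.

R ≈ 1.50 mm/hr; total ≈ 5 mm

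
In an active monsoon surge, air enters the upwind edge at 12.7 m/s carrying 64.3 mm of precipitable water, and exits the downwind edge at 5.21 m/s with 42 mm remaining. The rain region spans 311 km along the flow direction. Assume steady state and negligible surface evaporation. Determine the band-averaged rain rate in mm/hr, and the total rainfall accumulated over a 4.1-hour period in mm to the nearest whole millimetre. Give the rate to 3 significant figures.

R ≈ 6.92 mm/hr; total ≈ 28 mm

Column moisture flux per unit crosswind length is F = V × PW.
Inflow: F_in = 12.7 × 64.3 = 816.61 mm·m/s
Outflow: F_out = 5.21 × 42 = 218.82 mm·m/s
Steady-state rate R = (F_in − F_out)/L = (816.61 − 218.82) / 311000 m = 1.922e-03 mm/s.
R = 1.922e-03 × 3600 = 6.92 mm/hr.
Over 4.1 h: total = 6.92 × 4.1 = 28.372 ≈ 28 mm.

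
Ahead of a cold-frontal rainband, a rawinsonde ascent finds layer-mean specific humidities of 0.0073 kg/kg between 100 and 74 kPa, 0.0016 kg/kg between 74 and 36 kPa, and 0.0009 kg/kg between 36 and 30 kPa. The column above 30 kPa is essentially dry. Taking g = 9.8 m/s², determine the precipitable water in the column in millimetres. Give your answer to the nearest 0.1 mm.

PW ≈ 26.1 mm

Precipitable water is the column-integrated vapour mass per unit area: PW = (1/g) Σ q̄ Δp, with q in kg/kg and Δp in Pa (1 kg/m² of water = 1 mm).
Layer 100–74 kPa: Δp = 260 hPa = 26000 Pa, q̄ = 0.0073 kg/kg → 0.0073 × 26000 / 9.8 = 19.37 mm
Layer 74–36 kPa: Δp = 380 hPa = 38000 Pa, q̄ = 0.0016 kg/kg → 0.0016 × 38000 / 9.8 = 6.20 mm
Layer 36–30 kPa: Δp = 60 hPa = 6000 Pa, q̄ = 0.0009 kg/kg → 0.0009 × 6000 / 9.8 = 0.55 mm
PW = 19.37 + 6.20 + 0.55 = 26.12 ≈ 26.1 mm.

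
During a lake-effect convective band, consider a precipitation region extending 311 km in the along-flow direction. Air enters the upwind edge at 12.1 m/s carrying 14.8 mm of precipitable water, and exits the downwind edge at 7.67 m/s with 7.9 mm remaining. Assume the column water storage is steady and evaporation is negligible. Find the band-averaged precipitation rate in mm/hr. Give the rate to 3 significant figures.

Column moisture flux per unit crosswind length is F = V × PW.
Inflow: F_in = 12.1 × 14.8 = 179.08 mm·m/s
Outflow: F_out = 7.67 × 7.9 = 60.593 mm·m/s
Steady-state rate R = (F_in − F_out)/L = (179.08 − 60.593) / 311000 m = 3.810e-04 mm/s.
R = 3.810e-04 × 3600 = 1.37 mm/hr.

R ≈ 1.37 mm/hr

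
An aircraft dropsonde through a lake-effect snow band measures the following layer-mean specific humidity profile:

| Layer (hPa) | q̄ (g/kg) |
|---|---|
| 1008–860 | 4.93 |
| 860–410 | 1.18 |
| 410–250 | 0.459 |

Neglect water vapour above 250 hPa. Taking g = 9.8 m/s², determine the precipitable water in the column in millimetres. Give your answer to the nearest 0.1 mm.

PW ≈ 13.6 mm

Precipitable water is the column-integrated vapour mass per unit area: PW = (1/g) Σ q̄ Δp, with q in kg/kg and Δp in Pa (1 kg/m² of water = 1 mm).
Layer 1008–860 hPa: Δp = 148 hPa = 14800 Pa, q̄ = 0.00493 kg/kg → 0.00493 × 14800 / 9.8 = 7.45 mm
Layer 860–410 hPa: Δp = 450 hPa = 45000 Pa, q̄ = 0.00118 kg/kg → 0.00118 × 45000 / 9.8 = 5.42 mm
Layer 410–250 hPa: Δp = 160 hPa = 16000 Pa, q̄ = 0.000459 kg/kg → 0.000459 × 16000 / 9.8 = 0.75 mm
PW = 7.45 + 5.42 + 0.75 = 13.62 ≈ 13.6 mm.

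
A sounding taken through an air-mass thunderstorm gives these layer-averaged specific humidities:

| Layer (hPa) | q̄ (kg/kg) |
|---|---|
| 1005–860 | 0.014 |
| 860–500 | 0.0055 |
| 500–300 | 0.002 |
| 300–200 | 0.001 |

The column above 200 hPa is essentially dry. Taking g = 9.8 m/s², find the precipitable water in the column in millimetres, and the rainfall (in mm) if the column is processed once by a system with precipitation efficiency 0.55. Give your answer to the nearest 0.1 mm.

PW ≈ 46.0 mm; rainfall ≈ 25.3 mm

Precipitable water is the column-integrated vapour mass per unit area: PW = (1/g) Σ q̄ Δp, with q in kg/kg and Δp in Pa (1 kg/m² of water = 1 mm).
Layer 1005–860 hPa: Δp = 145 hPa = 14500 Pa, q̄ = 0.014 kg/kg → 0.014 × 14500 / 9.8 = 20.71 mm
Layer 860–500 hPa: Δp = 360 hPa = 36000 Pa, q̄ = 0.0055 kg/kg → 0.0055 × 36000 / 9.8 = 20.20 mm
Layer 500–300 hPa: Δp = 200 hPa = 20000 Pa, q̄ = 0.002 kg/kg → 0.002 × 20000 / 9.8 = 4.08 mm
Layer 300–200 hPa: Δp = 100 hPa = 10000 Pa, q̄ = 0.001 kg/kg → 0.001 × 10000 / 9.8 = 1.02 mm
PW = 20.71 + 20.20 + 4.08 + 1.02 = 46.01 ≈ 46.0 mm.
Rainfall = ε × PW = 0.55 × 46.0 = 25.3 mm.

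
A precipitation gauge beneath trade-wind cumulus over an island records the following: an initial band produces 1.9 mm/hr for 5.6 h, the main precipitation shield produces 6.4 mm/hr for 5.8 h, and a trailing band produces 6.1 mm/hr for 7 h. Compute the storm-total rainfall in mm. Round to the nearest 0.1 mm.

Total = Σ Rᵢ Δtᵢ = 1.9 × 5.6 + 6.4 × 5.8 + 6.1 × 7
      = 10.64 + 37.12 + 42.7 = 90.5 mm.

total ≈ 90.5 mm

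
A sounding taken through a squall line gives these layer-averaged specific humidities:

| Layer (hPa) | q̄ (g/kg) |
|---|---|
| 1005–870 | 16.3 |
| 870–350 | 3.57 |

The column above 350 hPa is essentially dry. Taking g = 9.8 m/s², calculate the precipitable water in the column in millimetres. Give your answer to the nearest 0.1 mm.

Precipitable water is the column-integrated vapour mass per unit area: PW = (1/g) Σ q̄ Δp, with q in kg/kg and Δp in Pa (1 kg/m² of water = 1 mm).
Layer 1005–870 hPa: Δp = 135 hPa = 13500 Pa, q̄ = 0.0163 kg/kg → 0.0163 × 13500 / 9.8 = 22.45 mm
Layer 870–350 hPa: Δp = 520 hPa = 52000 Pa, q̄ = 0.00357 kg/kg → 0.00357 × 52000 / 9.8 = 18.94 mm
PW = 22.45 + 18.94 = 41.39 ≈ 41.4 mm.

PW ≈ 41.4 mm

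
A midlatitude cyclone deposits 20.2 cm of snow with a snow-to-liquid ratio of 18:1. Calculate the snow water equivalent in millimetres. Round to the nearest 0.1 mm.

SWE ≈ 11.2 mm

SWE = snow depth / ratio = 20.2 cm / 18 = 1.122 cm = 11.2 mm.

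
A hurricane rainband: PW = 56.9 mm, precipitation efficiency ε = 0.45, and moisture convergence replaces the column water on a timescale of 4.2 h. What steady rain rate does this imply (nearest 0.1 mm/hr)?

R ≈ 6.1 mm/hr

Each overturning extracts ε × PW = 0.45 × 56.9 = 25.605 mm.
Rate = ε·PW / τ = 25.605 / 4.2 h = 6.1 mm/hr.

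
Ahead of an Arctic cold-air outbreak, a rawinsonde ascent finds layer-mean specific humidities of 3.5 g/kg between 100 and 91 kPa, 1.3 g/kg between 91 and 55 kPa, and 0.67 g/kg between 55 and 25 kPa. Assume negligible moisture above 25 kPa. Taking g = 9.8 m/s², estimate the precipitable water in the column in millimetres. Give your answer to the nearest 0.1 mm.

PW ≈ 10.0 mm

Precipitable water is the column-integrated vapour mass per unit area: PW = (1/g) Σ q̄ Δp, with q in kg/kg and Δp in Pa (1 kg/m² of water = 1 mm).
Layer 100–91 kPa: Δp = 90 hPa = 9000 Pa, q̄ = 0.0035 kg/kg → 0.0035 × 9000 / 9.8 = 3.21 mm
Layer 91–55 kPa: Δp = 360 hPa = 36000 Pa, q̄ = 0.0013 kg/kg → 0.0013 × 36000 / 9.8 = 4.78 mm
Layer 55–25 kPa: Δp = 300 hPa = 30000 Pa, q̄ = 0.00067 kg/kg → 0.00067 × 30000 / 9.8 = 2.05 mm
PW = 3.21 + 4.78 + 2.05 = 10.04 ≈ 10.0 mm.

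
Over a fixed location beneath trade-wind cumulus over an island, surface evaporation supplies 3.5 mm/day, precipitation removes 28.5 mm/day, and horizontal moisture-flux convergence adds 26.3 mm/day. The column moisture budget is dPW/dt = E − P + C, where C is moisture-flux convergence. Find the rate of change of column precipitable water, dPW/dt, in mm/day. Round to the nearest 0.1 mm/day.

dPW/dt ≈ 1.3 mm/day

dPW/dt = E − P + C = 3.5 − 28.5 + (26.3) = 1.3 mm/day.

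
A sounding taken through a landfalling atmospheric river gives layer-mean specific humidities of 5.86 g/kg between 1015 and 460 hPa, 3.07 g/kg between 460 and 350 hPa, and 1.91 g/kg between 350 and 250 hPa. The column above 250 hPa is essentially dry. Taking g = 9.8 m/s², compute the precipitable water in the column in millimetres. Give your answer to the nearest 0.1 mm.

Precipitable water is the column-integrated vapour mass per unit area: PW = (1/g) Σ q̄ Δp, with q in kg/kg and Δp in Pa (1 kg/m² of water = 1 mm).
Layer 1015–460 hPa: Δp = 555 hPa = 55500 Pa, q̄ = 0.00586 kg/kg → 0.00586 × 55500 / 9.8 = 33.19 mm
Layer 460–350 hPa: Δp = 110 hPa = 11000 Pa, q̄ = 0.00307 kg/kg → 0.00307 × 11000 / 9.8 = 3.45 mm
Layer 350–250 hPa: Δp = 100 hPa = 10000 Pa, q̄ = 0.00191 kg/kg → 0.00191 × 10000 / 9.8 = 1.95 mm
PW = 33.19 + 3.45 + 1.95 = 38.59 ≈ 38.6 mm.

PW ≈ 38.6 mm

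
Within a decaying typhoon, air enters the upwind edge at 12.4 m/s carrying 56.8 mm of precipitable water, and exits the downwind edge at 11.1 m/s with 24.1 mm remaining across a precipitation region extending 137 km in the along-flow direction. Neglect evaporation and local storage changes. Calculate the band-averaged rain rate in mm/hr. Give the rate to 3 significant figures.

R ≈ 11.5 mm/hr

Column moisture flux per unit crosswind length is F = V × PW.
Inflow: F_in = 12.4 × 56.8 = 704.32 mm·m/s
Outflow: F_out = 11.1 × 24.1 = 267.51 mm·m/s
Steady-state rate R = (F_in − F_out)/L = (704.32 − 267.51) / 137000 m = 3.188e-03 mm/s.
R = 3.188e-03 × 3600 = 11.5 mm/hr.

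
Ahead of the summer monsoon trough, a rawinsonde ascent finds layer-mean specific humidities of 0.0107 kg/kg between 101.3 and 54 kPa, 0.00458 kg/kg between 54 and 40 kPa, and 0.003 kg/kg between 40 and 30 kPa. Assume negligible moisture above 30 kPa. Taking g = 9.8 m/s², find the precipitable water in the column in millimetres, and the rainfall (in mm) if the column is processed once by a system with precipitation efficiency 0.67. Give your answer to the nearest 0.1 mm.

Precipitable water is the column-integrated vapour mass per unit area: PW = (1/g) Σ q̄ Δp, with q in kg/kg and Δp in Pa (1 kg/m² of water = 1 mm).
Layer 101.3–54 kPa: Δp = 473 hPa = 47300 Pa, q̄ = 0.0107 kg/kg → 0.0107 × 47300 / 9.8 = 51.64 mm
Layer 54–40 kPa: Δp = 140 hPa = 14000 Pa, q̄ = 0.00458 kg/kg → 0.00458 × 14000 / 9.8 = 6.54 mm
Layer 40–30 kPa: Δp = 100 hPa = 10000 Pa, q̄ = 0.003 kg/kg → 0.003 × 10000 / 9.8 = 3.06 mm
PW = 51.64 + 6.54 + 3.06 = 61.24 ≈ 61.2 mm.
Rainfall = ε × PW = 0.67 × 61.2 = 41.0 mm.

PW ≈ 61.2 mm; rainfall ≈ 41.0 mm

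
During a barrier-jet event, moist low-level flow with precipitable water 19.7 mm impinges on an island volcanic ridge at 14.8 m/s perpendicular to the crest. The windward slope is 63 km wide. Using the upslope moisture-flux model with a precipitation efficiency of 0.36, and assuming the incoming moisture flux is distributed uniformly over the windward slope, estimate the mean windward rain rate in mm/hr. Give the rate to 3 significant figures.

R ≈ 6.00 mm/hr

Incoming column moisture flux per unit ridge length: F = V × PW = 14.8 × 19.7 = 291.56 mm·m/s.
Spread over the 63 km slope with efficiency ε = 0.36: R = ε·F/W = 0.36 × 291.56 / 63000 m = 1.666e-03 mm/s.
R = 1.666e-03 × 3600 = 6.00 mm/hr.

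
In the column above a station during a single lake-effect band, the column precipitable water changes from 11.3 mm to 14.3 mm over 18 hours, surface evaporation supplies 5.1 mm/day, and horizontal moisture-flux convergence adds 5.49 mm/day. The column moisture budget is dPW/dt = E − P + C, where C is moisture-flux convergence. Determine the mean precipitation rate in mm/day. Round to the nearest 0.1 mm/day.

dPW/dt = (14.3 − 11.3) mm / (18/24 day) = +4.000 mm/day.
P = E + C − dPW/dt = 5.1 + (5.49) − (+4.000) = 6.6 mm/day.

P ≈ 6.6 mm/day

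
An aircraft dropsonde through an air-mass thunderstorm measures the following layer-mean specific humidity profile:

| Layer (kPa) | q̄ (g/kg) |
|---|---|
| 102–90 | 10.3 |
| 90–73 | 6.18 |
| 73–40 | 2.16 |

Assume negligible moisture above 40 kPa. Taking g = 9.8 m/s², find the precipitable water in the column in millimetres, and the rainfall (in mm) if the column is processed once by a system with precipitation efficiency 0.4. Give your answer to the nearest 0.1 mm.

Precipitable water is the column-integrated vapour mass per unit area: PW = (1/g) Σ q̄ Δp, with q in kg/kg and Δp in Pa (1 kg/m² of water = 1 mm).
Layer 102–90 kPa: Δp = 120 hPa = 12000 Pa, q̄ = 0.0103 kg/kg → 0.0103 × 12000 / 9.8 = 12.61 mm
Layer 90–73 kPa: Δp = 170 hPa = 17000 Pa, q̄ = 0.00618 kg/kg → 0.00618 × 17000 / 9.8 = 10.72 mm
Layer 73–40 kPa: Δp = 330 hPa = 33000 Pa, q̄ = 0.00216 kg/kg → 0.00216 × 33000 / 9.8 = 7.27 mm
PW = 12.61 + 10.72 + 7.27 = 30.60 ≈ 30.6 mm.
Rainfall = ε × PW = 0.4 × 30.6 = 12.2 mm.

PW ≈ 30.6 mm; rainfall ≈ 12.2 mm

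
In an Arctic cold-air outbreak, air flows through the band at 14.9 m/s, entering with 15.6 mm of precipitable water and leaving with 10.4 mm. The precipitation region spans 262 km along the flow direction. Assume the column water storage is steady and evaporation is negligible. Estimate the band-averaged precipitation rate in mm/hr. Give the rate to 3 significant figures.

R ≈ 1.06 mm/hr

Column moisture flux per unit crosswind length is F = V × PW.
Inflow: F_in = 14.9 × 15.6 = 232.44 mm·m/s
Outflow: F_out = 14.9 × 10.4 = 154.96 mm·m/s
Steady-state rate R = (F_in − F_out)/L = (232.44 − 154.96) / 262000 m = 2.957e-04 mm/s.
R = 2.957e-04 × 3600 = 1.06 mm/hr.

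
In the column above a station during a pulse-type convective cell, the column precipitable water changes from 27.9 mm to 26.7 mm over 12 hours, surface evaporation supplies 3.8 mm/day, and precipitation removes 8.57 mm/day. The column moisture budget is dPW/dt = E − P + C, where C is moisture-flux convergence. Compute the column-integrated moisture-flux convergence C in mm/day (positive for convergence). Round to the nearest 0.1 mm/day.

dPW/dt = (26.7 − 27.9) mm / (12/24 day) = -2.400 mm/day.
C = dPW/dt − E + P = (-2.400) − 3.8 + 8.57 = 2.4 mm/day.

C ≈ 2.4 mm/day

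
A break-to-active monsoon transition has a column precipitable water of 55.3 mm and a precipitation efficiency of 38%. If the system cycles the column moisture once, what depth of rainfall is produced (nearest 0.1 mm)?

Rainfall = ε × PW = 0.38 × 55.3 = 21.0 mm.

rainfall ≈ 21.0 mm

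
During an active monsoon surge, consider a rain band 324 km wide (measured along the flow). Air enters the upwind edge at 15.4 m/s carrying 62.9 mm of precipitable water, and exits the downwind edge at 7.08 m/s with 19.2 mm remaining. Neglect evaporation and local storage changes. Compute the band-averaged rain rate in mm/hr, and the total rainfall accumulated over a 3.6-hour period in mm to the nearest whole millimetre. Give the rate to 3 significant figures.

Column moisture flux per unit crosswind length is F = V × PW.
Inflow: F_in = 15.4 × 62.9 = 968.66 mm·m/s
Outflow: F_out = 7.08 × 19.2 = 135.936 mm·m/s
Steady-state rate R = (F_in − F_out)/L = (968.66 − 135.936) / 324000 m = 2.570e-03 mm/s.
R = 2.570e-03 × 3600 = 9.25 mm/hr.
Over 3.6 h: total = 9.25 × 3.6 = 33.3 ≈ 33 mm.

R ≈ 9.25 mm/hr; total ≈ 33 mm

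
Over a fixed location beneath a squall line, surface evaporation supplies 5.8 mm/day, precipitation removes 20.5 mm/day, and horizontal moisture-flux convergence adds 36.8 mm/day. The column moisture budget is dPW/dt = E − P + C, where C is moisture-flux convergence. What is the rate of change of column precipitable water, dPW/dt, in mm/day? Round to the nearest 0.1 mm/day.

dPW/dt ≈ 22.1 mm/day

dPW/dt = E − P + C = 5.8 − 20.5 + (36.8) = 22.1 mm/day.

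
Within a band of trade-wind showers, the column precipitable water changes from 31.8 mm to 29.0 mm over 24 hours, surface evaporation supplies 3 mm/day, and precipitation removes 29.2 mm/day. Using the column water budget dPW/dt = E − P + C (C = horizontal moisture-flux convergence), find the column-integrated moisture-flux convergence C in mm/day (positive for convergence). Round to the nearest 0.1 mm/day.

dPW/dt = (29.0 − 31.8) mm / (24/24 day) = -2.800 mm/day.
C = dPW/dt − E + P = (-2.800) − 3 + 29.2 = 23.4 mm/day.

C ≈ 23.4 mm/day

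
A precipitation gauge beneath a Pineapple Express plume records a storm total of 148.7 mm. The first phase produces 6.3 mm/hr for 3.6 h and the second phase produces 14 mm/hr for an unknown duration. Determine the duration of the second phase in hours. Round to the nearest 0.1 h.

duration ≈ 9.0 h

Known phases: 6.3 × 3.6 = 22.68 mm.
Remaining depth = 148.7 − 22.68 = 126.02 mm.
Duration = 126.02 / 14 = 9.0 h.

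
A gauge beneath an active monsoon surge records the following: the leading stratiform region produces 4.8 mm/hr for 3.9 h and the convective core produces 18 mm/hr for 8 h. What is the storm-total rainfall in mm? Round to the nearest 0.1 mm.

Total = Σ Rᵢ Δtᵢ = 4.8 × 3.9 + 18 × 8
      = 18.72 + 144 = 162.7 mm.

total ≈ 162.7 mm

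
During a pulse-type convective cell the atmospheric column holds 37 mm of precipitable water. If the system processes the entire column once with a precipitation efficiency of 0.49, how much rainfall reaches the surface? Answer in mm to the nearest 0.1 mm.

Rainfall = ε × PW = 0.49 × 37 = 18.1 mm.

rainfall ≈ 18.1 mm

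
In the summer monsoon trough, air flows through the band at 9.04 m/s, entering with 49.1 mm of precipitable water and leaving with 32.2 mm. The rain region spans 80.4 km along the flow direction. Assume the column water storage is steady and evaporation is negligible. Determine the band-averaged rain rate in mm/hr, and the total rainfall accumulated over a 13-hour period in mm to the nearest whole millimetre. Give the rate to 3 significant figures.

R ≈ 6.84 mm/hr; total ≈ 89 mm

Column moisture flux per unit crosswind length is F = V × PW.
Inflow: F_in = 9.04 × 49.1 = 443.864 mm·m/s
Outflow: F_out = 9.04 × 32.2 = 291.088 mm·m/s
Steady-state rate R = (F_in − F_out)/L = (443.864 − 291.088) / 80400 m = 1.900e-03 mm/s.
R = 1.900e-03 × 3600 = 6.84 mm/hr.
Over 13 h: total = 6.84 × 13 = 88.92 ≈ 89 mm.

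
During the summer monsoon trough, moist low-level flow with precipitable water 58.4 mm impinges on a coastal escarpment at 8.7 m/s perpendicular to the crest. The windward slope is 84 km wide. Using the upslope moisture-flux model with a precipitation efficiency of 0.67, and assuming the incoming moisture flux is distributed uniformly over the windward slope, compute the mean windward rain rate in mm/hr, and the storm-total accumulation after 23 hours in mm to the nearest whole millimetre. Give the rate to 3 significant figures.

Incoming column moisture flux per unit ridge length: F = V × PW = 8.7 × 58.4 = 508.08 mm·m/s.
Spread over the 84 km slope with efficiency ε = 0.67: R = ε·F/W = 0.67 × 508.08 / 84000 m = 4.053e-03 mm/s.
R = 4.053e-03 × 3600 = 14.6 mm/hr.
Over 23 h: total = 14.6 × 23 = 335.8 ≈ 336 mm.

R ≈ 14.6 mm/hr; total ≈ 336 mm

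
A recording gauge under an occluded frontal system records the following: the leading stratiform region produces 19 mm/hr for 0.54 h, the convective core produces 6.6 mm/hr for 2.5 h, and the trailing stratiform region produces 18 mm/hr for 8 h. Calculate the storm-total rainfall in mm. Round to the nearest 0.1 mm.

Total = Σ Rᵢ Δtᵢ = 19 × 0.54 + 6.6 × 2.5 + 18 × 8
      = 10.26 + 16.5 + 144 = 170.8 mm.

total ≈ 170.8 mm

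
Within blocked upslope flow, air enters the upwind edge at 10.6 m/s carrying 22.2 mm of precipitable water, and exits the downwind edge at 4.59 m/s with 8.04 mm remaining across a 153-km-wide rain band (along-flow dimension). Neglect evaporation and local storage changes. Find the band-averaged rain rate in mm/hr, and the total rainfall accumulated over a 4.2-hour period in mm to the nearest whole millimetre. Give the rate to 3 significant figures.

Column moisture flux per unit crosswind length is F = V × PW.
Inflow: F_in = 10.6 × 22.2 = 235.32 mm·m/s
Outflow: F_out = 4.59 × 8.04 = 36.9036 mm·m/s
Steady-state rate R = (F_in − F_out)/L = (235.32 − 36.9036) / 153000 m = 1.297e-03 mm/s.
R = 1.297e-03 × 3600 = 4.67 mm/hr.
Over 4.2 h: total = 4.67 × 4.2 = 19.614 ≈ 20 mm.

R ≈ 4.67 mm/hr; total ≈ 20 mm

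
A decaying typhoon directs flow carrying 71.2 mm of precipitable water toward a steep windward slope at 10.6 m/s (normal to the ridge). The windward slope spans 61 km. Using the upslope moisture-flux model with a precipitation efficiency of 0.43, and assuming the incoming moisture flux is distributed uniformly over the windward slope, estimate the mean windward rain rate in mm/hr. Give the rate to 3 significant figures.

Incoming column moisture flux per unit ridge length: F = V × PW = 10.6 × 71.2 = 754.72 mm·m/s.
Spread over the 61 km slope with efficiency ε = 0.43: R = ε·F/W = 0.43 × 754.72 / 61000 m = 5.320e-03 mm/s.
R = 5.320e-03 × 3600 = 19.2 mm/hr.

R ≈ 19.2 mm/hr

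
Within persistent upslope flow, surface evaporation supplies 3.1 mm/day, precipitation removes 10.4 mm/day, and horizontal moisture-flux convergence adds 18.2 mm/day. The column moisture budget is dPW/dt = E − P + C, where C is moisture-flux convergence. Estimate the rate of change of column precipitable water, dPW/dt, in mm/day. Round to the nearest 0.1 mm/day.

dPW/dt ≈ 10.9 mm/day

dPW/dt = E − P + C = 3.1 − 10.4 + (18.2) = 10.9 mm/day.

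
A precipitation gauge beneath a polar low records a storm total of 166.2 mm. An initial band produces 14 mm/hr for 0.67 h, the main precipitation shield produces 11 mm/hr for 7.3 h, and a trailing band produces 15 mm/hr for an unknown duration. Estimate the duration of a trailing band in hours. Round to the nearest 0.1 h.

duration ≈ 5.1 h

Known phases: 14 × 0.67 + 11 × 7.3 = 9.38 + 80.3 = 89.68 mm.
Remaining depth = 166.2 − 89.68 = 76.52 mm.
Duration = 76.52 / 15 = 5.1 h.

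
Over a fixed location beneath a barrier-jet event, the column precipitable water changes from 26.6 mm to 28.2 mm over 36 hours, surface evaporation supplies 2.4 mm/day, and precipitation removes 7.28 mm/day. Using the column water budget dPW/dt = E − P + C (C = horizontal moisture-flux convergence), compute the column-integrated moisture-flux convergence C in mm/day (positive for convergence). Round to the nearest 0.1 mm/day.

C ≈ 5.9 mm/day

dPW/dt = (28.2 − 26.6) mm / (36/24 day) = +1.067 mm/day.
C = dPW/dt − E + P = (+1.067) − 2.4 + 7.28 = 5.9 mm/day.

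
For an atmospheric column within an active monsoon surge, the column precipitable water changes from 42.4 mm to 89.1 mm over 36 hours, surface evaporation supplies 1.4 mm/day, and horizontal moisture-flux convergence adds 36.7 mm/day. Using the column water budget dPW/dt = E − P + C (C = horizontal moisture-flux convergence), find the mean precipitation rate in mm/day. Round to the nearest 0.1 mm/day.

dPW/dt = (89.1 − 42.4) mm / (36/24 day) = +31.133 mm/day.
P = E + C − dPW/dt = 1.4 + (36.7) − (+31.133) = 7.0 mm/day.

P ≈ 7.0 mm/day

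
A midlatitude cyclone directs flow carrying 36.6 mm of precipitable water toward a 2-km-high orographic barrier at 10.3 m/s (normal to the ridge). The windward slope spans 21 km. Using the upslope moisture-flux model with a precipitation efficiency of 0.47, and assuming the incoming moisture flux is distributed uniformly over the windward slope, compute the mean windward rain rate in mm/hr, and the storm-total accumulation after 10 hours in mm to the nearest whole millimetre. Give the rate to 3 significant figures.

Incoming column moisture flux per unit ridge length: F = V × PW = 10.3 × 36.6 = 376.98 mm·m/s.
Spread over the 21 km slope with efficiency ε = 0.47: R = ε·F/W = 0.47 × 376.98 / 21000 m = 8.437e-03 mm/s.
R = 8.437e-03 × 3600 = 30.4 mm/hr.
Over 10 h: total = 30.4 × 10 = 304 mm.

R ≈ 30.4 mm/hr; total ≈ 304 mm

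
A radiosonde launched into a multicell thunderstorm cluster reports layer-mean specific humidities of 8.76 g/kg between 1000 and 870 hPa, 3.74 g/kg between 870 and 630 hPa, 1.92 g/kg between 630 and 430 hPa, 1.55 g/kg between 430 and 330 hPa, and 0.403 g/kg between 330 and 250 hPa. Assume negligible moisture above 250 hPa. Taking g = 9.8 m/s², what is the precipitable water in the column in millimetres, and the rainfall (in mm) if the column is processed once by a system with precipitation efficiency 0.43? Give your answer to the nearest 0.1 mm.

PW ≈ 26.6 mm; rainfall ≈ 11.4 mm

Precipitable water is the column-integrated vapour mass per unit area: PW = (1/g) Σ q̄ Δp, with q in kg/kg and Δp in Pa (1 kg/m² of water = 1 mm).
Layer 1000–870 hPa: Δp = 130 hPa = 13000 Pa, q̄ = 0.00876 kg/kg → 0.00876 × 13000 / 9.8 = 11.62 mm
Layer 870–630 hPa: Δp = 240 hPa = 24000 Pa, q̄ = 0.00374 kg/kg → 0.00374 × 24000 / 9.8 = 9.16 mm
Layer 630–430 hPa: Δp = 200 hPa = 20000 Pa, q̄ = 0.00192 kg/kg → 0.00192 × 20000 / 9.8 = 3.92 mm
Layer 430–330 hPa: Δp = 100 hPa = 10000 Pa, q̄ = 0.00155 kg/kg → 0.00155 × 10000 / 9.8 = 1.58 mm
Layer 330–250 hPa: Δp = 80 hPa = 8000 Pa, q̄ = 0.000403 kg/kg → 0.000403 × 8000 / 9.8 = 0.33 mm
PW = 11.62 + 9.16 + 3.92 + 1.58 + 0.33 = 26.61 ≈ 26.6 mm.
Rainfall = ε × PW = 0.43 × 26.6 = 11.4 mm.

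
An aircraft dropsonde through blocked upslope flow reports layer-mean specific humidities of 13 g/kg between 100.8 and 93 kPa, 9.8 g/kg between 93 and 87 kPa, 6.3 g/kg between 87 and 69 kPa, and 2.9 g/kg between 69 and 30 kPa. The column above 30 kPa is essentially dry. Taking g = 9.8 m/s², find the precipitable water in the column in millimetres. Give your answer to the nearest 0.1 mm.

PW ≈ 39.5 mm

Precipitable water is the column-integrated vapour mass per unit area: PW = (1/g) Σ q̄ Δp, with q in kg/kg and Δp in Pa (1 kg/m² of water = 1 mm).
Layer 100.8–93 kPa: Δp = 78 hPa = 7800 Pa, q̄ = 0.013 kg/kg → 0.013 × 7800 / 9.8 = 10.35 mm
Layer 93–87 kPa: Δp = 60 hPa = 6000 Pa, q̄ = 0.0098 kg/kg → 0.0098 × 6000 / 9.8 = 6.00 mm
Layer 87–69 kPa: Δp = 180 hPa = 18000 Pa, q̄ = 0.0063 kg/kg → 0.0063 × 18000 / 9.8 = 11.57 mm
Layer 69–30 kPa: Δp = 390 hPa = 39000 Pa, q̄ = 0.0029 kg/kg → 0.0029 × 39000 / 9.8 = 11.54 mm
PW = 10.35 + 6.00 + 11.57 + 11.54 = 39.46 ≈ 39.5 mm.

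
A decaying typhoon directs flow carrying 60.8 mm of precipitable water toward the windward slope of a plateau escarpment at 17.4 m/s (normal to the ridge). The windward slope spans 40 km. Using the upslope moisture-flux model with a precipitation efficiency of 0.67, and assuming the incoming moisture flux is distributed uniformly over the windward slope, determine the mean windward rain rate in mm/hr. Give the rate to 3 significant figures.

R ≈ 63.8 mm/hr

Incoming column moisture flux per unit ridge length: F = V × PW = 17.4 × 60.8 = 1057.92 mm·m/s.
Spread over the 40 km slope with efficiency ε = 0.67: R = ε·F/W = 0.67 × 1057.92 / 40000 m = 1.772e-02 mm/s.
R = 1.772e-02 × 3600 = 63.8 mm/hr.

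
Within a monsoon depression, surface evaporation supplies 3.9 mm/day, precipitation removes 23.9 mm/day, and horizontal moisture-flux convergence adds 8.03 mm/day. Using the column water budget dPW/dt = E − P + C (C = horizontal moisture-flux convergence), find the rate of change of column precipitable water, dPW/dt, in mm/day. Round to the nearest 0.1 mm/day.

dPW/dt ≈ -12.0 mm/day

dPW/dt = E − P + C = 3.9 − 23.9 + (8.03) = -12.0 mm/day.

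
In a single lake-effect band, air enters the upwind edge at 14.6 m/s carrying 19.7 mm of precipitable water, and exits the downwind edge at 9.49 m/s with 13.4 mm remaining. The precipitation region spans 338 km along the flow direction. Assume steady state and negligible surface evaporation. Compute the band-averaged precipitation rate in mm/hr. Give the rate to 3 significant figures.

R ≈ 1.71 mm/hr

Column moisture flux per unit crosswind length is F = V × PW.
Inflow: F_in = 14.6 × 19.7 = 287.62 mm·m/s
Outflow: F_out = 9.49 × 13.4 = 127.166 mm·m/s
Steady-state rate R = (F_in − F_out)/L = (287.62 − 127.166) / 338000 m = 4.747e-04 mm/s.
R = 4.747e-04 × 3600 = 1.71 mm/hr.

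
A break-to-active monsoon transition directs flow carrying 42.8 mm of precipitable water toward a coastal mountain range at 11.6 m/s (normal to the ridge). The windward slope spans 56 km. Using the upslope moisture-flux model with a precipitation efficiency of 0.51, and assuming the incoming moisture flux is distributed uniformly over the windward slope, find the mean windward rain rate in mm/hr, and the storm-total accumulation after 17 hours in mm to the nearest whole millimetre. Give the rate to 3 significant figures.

Incoming column moisture flux per unit ridge length: F = V × PW = 11.6 × 42.8 = 496.48 mm·m/s.
Spread over the 56 km slope with efficiency ε = 0.51: R = ε·F/W = 0.51 × 496.48 / 56000 m = 4.522e-03 mm/s.
R = 4.522e-03 × 3600 = 16.3 mm/hr.
Over 17 h: total = 16.3 × 17 = 277.1 ≈ 277 mm.

R ≈ 16.3 mm/hr; total ≈ 277 mm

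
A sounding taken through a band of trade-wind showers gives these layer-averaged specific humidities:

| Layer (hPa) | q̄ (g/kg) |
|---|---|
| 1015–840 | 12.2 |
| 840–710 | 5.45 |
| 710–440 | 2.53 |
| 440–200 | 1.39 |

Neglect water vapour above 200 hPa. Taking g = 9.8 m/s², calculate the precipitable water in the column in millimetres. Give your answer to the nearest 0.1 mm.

Precipitable water is the column-integrated vapour mass per unit area: PW = (1/g) Σ q̄ Δp, with q in kg/kg and Δp in Pa (1 kg/m² of water = 1 mm).
Layer 1015–840 hPa: Δp = 175 hPa = 17500 Pa, q̄ = 0.0122 kg/kg → 0.0122 × 17500 / 9.8 = 21.79 mm
Layer 840–710 hPa: Δp = 130 hPa = 13000 Pa, q̄ = 0.00545 kg/kg → 0.00545 × 13000 / 9.8 = 7.23 mm
Layer 710–440 hPa: Δp = 270 hPa = 27000 Pa, q̄ = 0.00253 kg/kg → 0.00253 × 27000 / 9.8 = 6.97 mm
Layer 440–200 hPa: Δp = 240 hPa = 24000 Pa, q̄ = 0.00139 kg/kg → 0.00139 × 24000 / 9.8 = 3.40 mm
PW = 21.79 + 7.23 + 6.97 + 3.40 = 39.39 ≈ 39.4 mm.

PW ≈ 39.4 mm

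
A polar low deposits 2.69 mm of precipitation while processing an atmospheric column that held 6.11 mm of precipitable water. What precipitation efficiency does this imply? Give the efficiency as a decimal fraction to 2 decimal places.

ε = precipitation / PW = 2.69 / 6.11 = 0.44.

ε ≈ 0.44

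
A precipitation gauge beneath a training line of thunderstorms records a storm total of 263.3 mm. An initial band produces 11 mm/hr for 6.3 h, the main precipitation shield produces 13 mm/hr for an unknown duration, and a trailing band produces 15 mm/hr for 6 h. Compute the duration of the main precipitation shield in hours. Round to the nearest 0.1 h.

duration ≈ 8.0 h

Known phases: 11 × 6.3 + 15 × 6 = 69.3 + 90 = 159.3 mm.
Remaining depth = 263.3 − 159.3 = 104 mm.
Duration = 104 / 13 = 8.0 h.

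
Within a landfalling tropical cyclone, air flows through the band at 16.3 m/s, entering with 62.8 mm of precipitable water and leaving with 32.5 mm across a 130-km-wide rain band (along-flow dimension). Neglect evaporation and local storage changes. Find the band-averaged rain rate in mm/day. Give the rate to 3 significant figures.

R ≈ 328 mm/day

Column moisture flux per unit crosswind length is F = V × PW.
Inflow: F_in = 16.3 × 62.8 = 1023.64 mm·m/s
Outflow: F_out = 16.3 × 32.5 = 529.75 mm·m/s
Steady-state rate R = (F_in − F_out)/L = (1023.64 − 529.75) / 130000 m = 3.799e-03 mm/s.
R = 3.799e-03 × 3600 × 24 = 328 mm/day.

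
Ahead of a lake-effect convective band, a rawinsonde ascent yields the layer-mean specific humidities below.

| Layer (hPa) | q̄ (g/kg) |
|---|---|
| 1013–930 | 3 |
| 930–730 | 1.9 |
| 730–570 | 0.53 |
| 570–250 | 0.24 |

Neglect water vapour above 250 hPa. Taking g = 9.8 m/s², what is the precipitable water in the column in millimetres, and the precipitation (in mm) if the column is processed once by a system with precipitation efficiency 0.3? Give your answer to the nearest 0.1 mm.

Precipitable water is the column-integrated vapour mass per unit area: PW = (1/g) Σ q̄ Δp, with q in kg/kg and Δp in Pa (1 kg/m² of water = 1 mm).
Layer 1013–930 hPa: Δp = 83 hPa = 8300 Pa, q̄ = 0.003 kg/kg → 0.003 × 8300 / 9.8 = 2.54 mm
Layer 930–730 hPa: Δp = 200 hPa = 20000 Pa, q̄ = 0.0019 kg/kg → 0.0019 × 20000 / 9.8 = 3.88 mm
Layer 730–570 hPa: Δp = 160 hPa = 16000 Pa, q̄ = 0.00053 kg/kg → 0.00053 × 16000 / 9.8 = 0.87 mm
Layer 570–250 hPa: Δp = 320 hPa = 32000 Pa, q̄ = 0.00024 kg/kg → 0.00024 × 32000 / 9.8 = 0.78 mm
PW = 2.54 + 3.88 + 0.87 + 0.78 = 8.07 ≈ 8.1 mm.
Precipitation = ε × PW = 0.3 × 8.1 = 2.4 mm.

PW ≈ 8.1 mm; precipitation ≈ 2.4 mm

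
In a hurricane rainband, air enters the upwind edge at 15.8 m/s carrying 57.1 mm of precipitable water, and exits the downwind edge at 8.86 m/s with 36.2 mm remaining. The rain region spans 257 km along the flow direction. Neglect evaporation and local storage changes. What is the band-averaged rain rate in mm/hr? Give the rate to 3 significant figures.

R ≈ 8.14 mm/hr

Column moisture flux per unit crosswind length is F = V × PW.
Inflow: F_in = 15.8 × 57.1 = 902.18 mm·m/s
Outflow: F_out = 8.86 × 36.2 = 320.732 mm·m/s
Steady-state rate R = (F_in − F_out)/L = (902.18 − 320.732) / 257000 m = 2.262e-03 mm/s.
R = 2.262e-03 × 3600 = 8.14 mm/hr.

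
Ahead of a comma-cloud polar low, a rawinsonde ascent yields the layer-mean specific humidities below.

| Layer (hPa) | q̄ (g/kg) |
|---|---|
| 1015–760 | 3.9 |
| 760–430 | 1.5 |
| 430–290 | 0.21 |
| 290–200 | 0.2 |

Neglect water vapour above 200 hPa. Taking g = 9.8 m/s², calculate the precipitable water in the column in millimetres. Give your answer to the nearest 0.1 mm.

Precipitable water is the column-integrated vapour mass per unit area: PW = (1/g) Σ q̄ Δp, with q in kg/kg and Δp in Pa (1 kg/m² of water = 1 mm).
Layer 1015–760 hPa: Δp = 255 hPa = 25500 Pa, q̄ = 0.0039 kg/kg → 0.0039 × 25500 / 9.8 = 10.15 mm
Layer 760–430 hPa: Δp = 330 hPa = 33000 Pa, q̄ = 0.0015 kg/kg → 0.0015 × 33000 / 9.8 = 5.05 mm
Layer 430–290 hPa: Δp = 140 hPa = 14000 Pa, q̄ = 0.00021 kg/kg → 0.00021 × 14000 / 9.8 = 0.30 mm
Layer 290–200 hPa: Δp = 90 hPa = 9000 Pa, q̄ = 0.0002 kg/kg → 0.0002 × 9000 / 9.8 = 0.18 mm
PW = 10.15 + 5.05 + 0.30 + 0.18 = 15.68 ≈ 15.7 mm.

PW ≈ 15.7 mm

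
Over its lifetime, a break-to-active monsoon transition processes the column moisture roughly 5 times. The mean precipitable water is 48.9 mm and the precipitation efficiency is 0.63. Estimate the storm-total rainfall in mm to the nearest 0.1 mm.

Each cycle deposits ε × PW = 0.63 × 48.9 = 30.807 mm.
Over 5 cycles: 5 × 30.807 = 154.0 mm.

rainfall ≈ 154.0 mm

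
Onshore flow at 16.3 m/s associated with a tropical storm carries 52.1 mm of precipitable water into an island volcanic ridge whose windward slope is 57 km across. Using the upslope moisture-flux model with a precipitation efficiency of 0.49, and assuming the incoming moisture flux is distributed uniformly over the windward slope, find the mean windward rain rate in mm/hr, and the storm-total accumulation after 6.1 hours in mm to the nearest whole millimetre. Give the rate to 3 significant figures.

Incoming column moisture flux per unit ridge length: F = V × PW = 16.3 × 52.1 = 849.23 mm·m/s.
Spread over the 57 km slope with efficiency ε = 0.49: R = ε·F/W = 0.49 × 849.23 / 57000 m = 7.300e-03 mm/s.
R = 7.300e-03 × 3600 = 26.3 mm/hr.
Over 6.1 h: total = 26.3 × 6.1 = 160.43 ≈ 160 mm.

R ≈ 26.3 mm/hr; total ≈ 160 mm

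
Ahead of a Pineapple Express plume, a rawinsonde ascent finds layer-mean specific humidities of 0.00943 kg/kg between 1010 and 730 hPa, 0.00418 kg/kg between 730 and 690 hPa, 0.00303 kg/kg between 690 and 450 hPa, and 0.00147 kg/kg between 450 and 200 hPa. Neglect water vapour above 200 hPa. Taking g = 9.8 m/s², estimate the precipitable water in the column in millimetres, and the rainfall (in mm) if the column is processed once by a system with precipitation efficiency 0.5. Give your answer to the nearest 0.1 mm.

PW ≈ 39.8 mm; rainfall ≈ 19.9 mm

Precipitable water is the column-integrated vapour mass per unit area: PW = (1/g) Σ q̄ Δp, with q in kg/kg and Δp in Pa (1 kg/m² of water = 1 mm).
Layer 1010–730 hPa: Δp = 280 hPa = 28000 Pa, q̄ = 0.00943 kg/kg → 0.00943 × 28000 / 9.8 = 26.94 mm
Layer 730–690 hPa: Δp = 40 hPa = 4000 Pa, q̄ = 0.00418 kg/kg → 0.00418 × 4000 / 9.8 = 1.71 mm
Layer 690–450 hPa: Δp = 240 hPa = 24000 Pa, q̄ = 0.00303 kg/kg → 0.00303 × 24000 / 9.8 = 7.42 mm
Layer 450–200 hPa: Δp = 250 hPa = 25000 Pa, q̄ = 0.00147 kg/kg → 0.00147 × 25000 / 9.8 = 3.75 mm
PW = 26.94 + 1.71 + 7.42 + 3.75 = 39.82 ≈ 39.8 mm.
Rainfall = ε × PW = 0.5 × 39.8 = 19.9 mm.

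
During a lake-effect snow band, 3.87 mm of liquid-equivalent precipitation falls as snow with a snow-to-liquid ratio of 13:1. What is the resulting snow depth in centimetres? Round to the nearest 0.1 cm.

snow depth ≈ 5.0 cm

Snow depth = liquid × ratio = 3.87 mm × 13 = 50.31 mm = 5.0 cm.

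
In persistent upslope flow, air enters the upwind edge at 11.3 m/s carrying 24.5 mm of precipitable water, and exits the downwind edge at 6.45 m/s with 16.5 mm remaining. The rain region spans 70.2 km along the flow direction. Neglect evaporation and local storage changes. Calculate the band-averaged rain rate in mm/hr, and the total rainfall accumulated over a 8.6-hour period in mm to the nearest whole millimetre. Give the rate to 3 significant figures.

Column moisture flux per unit crosswind length is F = V × PW.
Inflow: F_in = 11.3 × 24.5 = 276.85 mm·m/s
Outflow: F_out = 6.45 × 16.5 = 106.425 mm·m/s
Steady-state rate R = (F_in − F_out)/L = (276.85 − 106.425) / 70200 m = 2.428e-03 mm/s.
R = 2.428e-03 × 3600 = 8.74 mm/hr.
Over 8.6 h: total = 8.74 × 8.6 = 75.164 ≈ 75 mm.

R ≈ 8.74 mm/hr; total ≈ 75 mm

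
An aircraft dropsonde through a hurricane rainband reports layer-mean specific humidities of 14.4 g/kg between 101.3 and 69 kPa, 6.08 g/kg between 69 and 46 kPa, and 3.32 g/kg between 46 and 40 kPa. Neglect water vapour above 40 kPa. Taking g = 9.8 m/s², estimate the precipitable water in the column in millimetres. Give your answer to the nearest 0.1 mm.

PW ≈ 63.8 mm

Precipitable water is the column-integrated vapour mass per unit area: PW = (1/g) Σ q̄ Δp, with q in kg/kg and Δp in Pa (1 kg/m² of water = 1 mm).
Layer 101.3–69 kPa: Δp = 323 hPa = 32300 Pa, q̄ = 0.0144 kg/kg → 0.0144 × 32300 / 9.8 = 47.46 mm
Layer 69–46 kPa: Δp = 230 hPa = 23000 Pa, q̄ = 0.00608 kg/kg → 0.00608 × 23000 / 9.8 = 14.27 mm
Layer 46–40 kPa: Δp = 60 hPa = 6000 Pa, q̄ = 0.00332 kg/kg → 0.00332 × 6000 / 9.8 = 2.03 mm
PW = 47.46 + 14.27 + 2.03 = 63.76 ≈ 63.8 mm.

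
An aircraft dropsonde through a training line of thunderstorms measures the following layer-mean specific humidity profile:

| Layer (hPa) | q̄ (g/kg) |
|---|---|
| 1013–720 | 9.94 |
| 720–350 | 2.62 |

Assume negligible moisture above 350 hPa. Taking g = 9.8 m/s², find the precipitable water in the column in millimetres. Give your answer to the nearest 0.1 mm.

PW ≈ 39.6 mm

Precipitable water is the column-integrated vapour mass per unit area: PW = (1/g) Σ q̄ Δp, with q in kg/kg and Δp in Pa (1 kg/m² of water = 1 mm).
Layer 1013–720 hPa: Δp = 293 hPa = 29300 Pa, q̄ = 0.00994 kg/kg → 0.00994 × 29300 / 9.8 = 29.72 mm
Layer 720–350 hPa: Δp = 370 hPa = 37000 Pa, q̄ = 0.00262 kg/kg → 0.00262 × 37000 / 9.8 = 9.89 mm
PW = 29.72 + 9.89 = 39.61 ≈ 39.6 mm.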